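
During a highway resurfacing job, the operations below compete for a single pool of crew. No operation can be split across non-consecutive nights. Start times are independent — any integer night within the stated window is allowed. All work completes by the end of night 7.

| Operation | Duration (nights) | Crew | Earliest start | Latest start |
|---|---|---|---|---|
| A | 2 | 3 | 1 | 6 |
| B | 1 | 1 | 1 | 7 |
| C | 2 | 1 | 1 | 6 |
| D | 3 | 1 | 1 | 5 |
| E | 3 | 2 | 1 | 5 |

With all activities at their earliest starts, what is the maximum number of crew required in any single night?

8

Early-start schedule: A@1, B@1, C@1, D@1, E@1.
Load per night: night 1: 8, night 2: 7, night 3: 3, night 4: 0, night 5: 0, night 6: 0, night 7: 0.
Peak is 8.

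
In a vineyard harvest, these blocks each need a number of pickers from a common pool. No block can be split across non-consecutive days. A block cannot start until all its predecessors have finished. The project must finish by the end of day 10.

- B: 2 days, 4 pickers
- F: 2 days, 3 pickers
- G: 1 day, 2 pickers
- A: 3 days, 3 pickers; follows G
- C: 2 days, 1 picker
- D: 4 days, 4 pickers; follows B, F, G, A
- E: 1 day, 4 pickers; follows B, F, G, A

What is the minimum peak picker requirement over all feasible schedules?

Early-start (B@1, F@1, G@1, A@2, C@1, D@5, E@5) gives peak 11: d1:10  d2:11  d3:3  d4:3  d5:8  d6:4  d7:4  d8:4  d9:0  d10:0.
Shift F→3, A→3, C→5, D→6, E→10.
Schedule B@1, F@3, G@1, A@3, C@5, D@6, E@10: d1:6  d2:4  d3:6  d4:6  d5:4  d6:5  d7:4  d8:4  d9:4  d10:4 — peak 6.

6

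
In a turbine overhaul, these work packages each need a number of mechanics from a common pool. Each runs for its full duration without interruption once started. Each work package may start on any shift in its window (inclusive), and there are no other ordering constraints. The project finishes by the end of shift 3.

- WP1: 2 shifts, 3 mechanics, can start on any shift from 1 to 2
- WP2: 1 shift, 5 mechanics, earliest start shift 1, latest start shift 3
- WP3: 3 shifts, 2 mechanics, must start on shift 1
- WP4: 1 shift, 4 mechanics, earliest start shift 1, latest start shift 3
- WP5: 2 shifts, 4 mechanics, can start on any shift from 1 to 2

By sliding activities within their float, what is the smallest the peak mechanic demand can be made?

10

Early-start (WP1@1, WP2@1, WP3@1, WP4@1, WP5@1) gives peak 18: s1:18  s2:9  s3:2.
Shift WP4→3, WP5→2.
Schedule WP1@1, WP2@1, WP3@1, WP4@3, WP5@2: s1:10  s2:9  s3:10 — peak 10.
Total mechanic-shifts = 29 over 3 shifts ⇒ peak ≥ ⌈29/3⌉ = 10, so 10 is optimal.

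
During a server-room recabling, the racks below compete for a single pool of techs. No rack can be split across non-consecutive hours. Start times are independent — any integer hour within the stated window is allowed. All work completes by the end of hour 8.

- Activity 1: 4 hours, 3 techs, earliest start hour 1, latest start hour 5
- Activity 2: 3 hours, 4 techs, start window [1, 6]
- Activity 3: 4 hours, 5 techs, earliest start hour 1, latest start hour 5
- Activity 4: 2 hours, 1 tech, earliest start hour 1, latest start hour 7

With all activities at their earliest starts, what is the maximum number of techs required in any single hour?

Early-start schedule: Activity 1@1, Activity 2@1, Activity 3@1, Activity 4@1.
Load per hour: hour 1: 13, hour 2: 13, hour 3: 12, hour 4: 8, hour 5: 0, hour 6: 0, hour 7: 0, hour 8: 0.
Peak is 13.

13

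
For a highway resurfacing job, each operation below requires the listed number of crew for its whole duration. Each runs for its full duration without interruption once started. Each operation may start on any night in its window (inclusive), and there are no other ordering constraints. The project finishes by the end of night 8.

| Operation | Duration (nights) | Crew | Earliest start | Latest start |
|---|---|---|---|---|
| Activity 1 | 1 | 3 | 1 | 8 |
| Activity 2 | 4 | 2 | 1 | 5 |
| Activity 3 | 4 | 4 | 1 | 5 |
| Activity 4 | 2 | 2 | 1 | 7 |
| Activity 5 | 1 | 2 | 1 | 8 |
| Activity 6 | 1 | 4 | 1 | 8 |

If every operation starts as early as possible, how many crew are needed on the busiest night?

Early-start schedule: Activity 1@1, Activity 2@1, Activity 3@1, Activity 4@1, Activity 5@1, Activity 6@1.
Load per night: night 1: 17, night 2: 8, night 3: 6, night 4: 6, night 5: 0, night 6: 0, night 7: 0, night 8: 0.
Peak is 17.

17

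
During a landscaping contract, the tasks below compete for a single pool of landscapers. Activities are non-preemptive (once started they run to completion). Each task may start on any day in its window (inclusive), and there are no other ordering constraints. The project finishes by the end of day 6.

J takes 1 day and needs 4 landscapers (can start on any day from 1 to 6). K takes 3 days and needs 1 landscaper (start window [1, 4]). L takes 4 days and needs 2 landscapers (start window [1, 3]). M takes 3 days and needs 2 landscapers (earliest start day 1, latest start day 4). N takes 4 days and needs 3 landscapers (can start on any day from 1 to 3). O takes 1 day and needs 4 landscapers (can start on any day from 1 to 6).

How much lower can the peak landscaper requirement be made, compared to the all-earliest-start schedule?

Early-start peak: d1:16  d2:8  d3:8  d4:5  d5:0  d6:0 ⇒ 16.
Leveled (J@1, K@1, L@1, M@4, N@2, O@6): d1:7  d2:6  d3:6  d4:7  d5:5  d6:6 ⇒ 7.
Reduction 16 − 7 = 9.

9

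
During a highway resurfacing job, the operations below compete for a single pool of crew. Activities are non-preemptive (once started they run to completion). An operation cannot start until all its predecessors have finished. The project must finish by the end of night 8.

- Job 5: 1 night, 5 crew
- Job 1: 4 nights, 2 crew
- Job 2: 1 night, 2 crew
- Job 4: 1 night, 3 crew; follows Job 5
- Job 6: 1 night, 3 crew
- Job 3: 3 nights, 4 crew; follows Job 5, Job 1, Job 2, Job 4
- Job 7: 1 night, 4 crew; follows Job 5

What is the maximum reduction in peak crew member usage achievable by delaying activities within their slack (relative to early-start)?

6

Early-start peak: n1:12  n2:9  n3:2  n4:2  n5:4  n6:4  n7:4  n8:0 ⇒ 12.
Leveled (Job 5@1, Job 1@2, Job 2@2, Job 4@3, Job 6@4, Job 3@6, Job 7@5): n1:5  n2:4  n3:5  n4:5  n5:6  n6:4  n7:4  n8:4 ⇒ 6.
Reduction 12 − 6 = 6.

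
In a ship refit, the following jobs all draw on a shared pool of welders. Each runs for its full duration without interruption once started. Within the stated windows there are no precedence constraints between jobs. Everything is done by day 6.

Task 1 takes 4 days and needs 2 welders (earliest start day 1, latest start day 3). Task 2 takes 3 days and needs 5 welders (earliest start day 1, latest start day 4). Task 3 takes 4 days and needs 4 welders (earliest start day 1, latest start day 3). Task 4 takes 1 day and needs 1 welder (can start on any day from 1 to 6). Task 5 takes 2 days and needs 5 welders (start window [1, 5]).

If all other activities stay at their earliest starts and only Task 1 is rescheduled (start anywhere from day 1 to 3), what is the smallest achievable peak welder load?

15

Task 1@1: d1:17  d2:16  d3:11  d4:6  d5:0  d6:0 → peak 17
Task 1@2: d1:15  d2:16  d3:11  d4:6  d5:2  d6:0 → peak 16
Task 1@3: d1:15  d2:14  d3:11  d4:6  d5:2  d6:2 → peak 15
Best is Task 1@3, peak 15.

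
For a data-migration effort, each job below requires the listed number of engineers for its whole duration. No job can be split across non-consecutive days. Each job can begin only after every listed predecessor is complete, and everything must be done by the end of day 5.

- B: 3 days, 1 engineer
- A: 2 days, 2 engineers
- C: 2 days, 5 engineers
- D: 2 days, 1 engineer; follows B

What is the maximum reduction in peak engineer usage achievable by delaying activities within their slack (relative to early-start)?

2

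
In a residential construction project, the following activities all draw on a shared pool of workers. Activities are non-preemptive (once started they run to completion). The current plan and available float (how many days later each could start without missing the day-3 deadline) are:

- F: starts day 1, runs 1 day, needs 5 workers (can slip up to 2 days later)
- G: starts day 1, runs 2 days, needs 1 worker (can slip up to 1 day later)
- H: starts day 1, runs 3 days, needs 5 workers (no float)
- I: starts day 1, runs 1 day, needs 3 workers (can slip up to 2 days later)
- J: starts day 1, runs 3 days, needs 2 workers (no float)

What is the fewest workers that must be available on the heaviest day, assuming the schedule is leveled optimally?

12

Early-start (F@1, G@1, H@1, I@1, J@1) gives peak 16: d1:16  d2:8  d3:7.
Shift G→2, I→2.
Schedule F@1, G@2, H@1, I@2, J@1: d1:12  d2:11  d3:8 — peak 12.
No arrangement of the 18 feasible schedules does better.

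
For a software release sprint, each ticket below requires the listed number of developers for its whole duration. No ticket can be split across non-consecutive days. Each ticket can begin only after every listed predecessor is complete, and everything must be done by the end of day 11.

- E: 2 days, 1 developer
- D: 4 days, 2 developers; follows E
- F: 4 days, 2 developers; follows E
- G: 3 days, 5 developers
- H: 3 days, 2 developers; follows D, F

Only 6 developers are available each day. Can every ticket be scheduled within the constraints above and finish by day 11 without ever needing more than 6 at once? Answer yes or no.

yes

Schedule E@1, D@4, F@4, G@1, H@8: d1:6  d2:6  d3:5  d4:4  d5:4  d6:4  d7:4  d8:2  d9:2  d10:2  d11:0 — peak 6 ≤ 6.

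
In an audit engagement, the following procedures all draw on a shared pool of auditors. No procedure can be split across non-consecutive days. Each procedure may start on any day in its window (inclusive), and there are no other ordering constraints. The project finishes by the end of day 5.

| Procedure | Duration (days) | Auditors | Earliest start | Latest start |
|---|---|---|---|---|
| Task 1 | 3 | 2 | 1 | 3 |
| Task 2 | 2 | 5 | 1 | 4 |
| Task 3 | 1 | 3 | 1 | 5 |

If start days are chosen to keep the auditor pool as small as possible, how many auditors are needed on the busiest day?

Early-start (Task 1@1, Task 2@1, Task 3@1) gives peak 10: d1:10  d2:7  d3:2  d4:0  d5:0.
Shift Task 2→4.
Schedule Task 1@1, Task 2@4, Task 3@1: d1:5  d2:2  d3:2  d4:5  d5:5 — peak 5.

5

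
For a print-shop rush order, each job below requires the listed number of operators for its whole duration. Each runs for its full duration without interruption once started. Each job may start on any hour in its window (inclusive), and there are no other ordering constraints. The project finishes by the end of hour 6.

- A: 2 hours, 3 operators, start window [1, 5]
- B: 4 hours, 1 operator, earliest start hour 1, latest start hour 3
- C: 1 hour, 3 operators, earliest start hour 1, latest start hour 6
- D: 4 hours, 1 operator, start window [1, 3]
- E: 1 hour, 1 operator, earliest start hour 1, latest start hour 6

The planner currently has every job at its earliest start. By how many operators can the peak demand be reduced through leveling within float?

5

Early-start peak: h1:9  h2:5  h3:2  h4:2  h5:0  h6:0 ⇒ 9.
Leveled (A@1, B@1, C@5, D@3, E@3): h1:4  h2:4  h3:3  h4:2  h5:4  h6:1 ⇒ 4.
Reduction 9 − 4 = 5.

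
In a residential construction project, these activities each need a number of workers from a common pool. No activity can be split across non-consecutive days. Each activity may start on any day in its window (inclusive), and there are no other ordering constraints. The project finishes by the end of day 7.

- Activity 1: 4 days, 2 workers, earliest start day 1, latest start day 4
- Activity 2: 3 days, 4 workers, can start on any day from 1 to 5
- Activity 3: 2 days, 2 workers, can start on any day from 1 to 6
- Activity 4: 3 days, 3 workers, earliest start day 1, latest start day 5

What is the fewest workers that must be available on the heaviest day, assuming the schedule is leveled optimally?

6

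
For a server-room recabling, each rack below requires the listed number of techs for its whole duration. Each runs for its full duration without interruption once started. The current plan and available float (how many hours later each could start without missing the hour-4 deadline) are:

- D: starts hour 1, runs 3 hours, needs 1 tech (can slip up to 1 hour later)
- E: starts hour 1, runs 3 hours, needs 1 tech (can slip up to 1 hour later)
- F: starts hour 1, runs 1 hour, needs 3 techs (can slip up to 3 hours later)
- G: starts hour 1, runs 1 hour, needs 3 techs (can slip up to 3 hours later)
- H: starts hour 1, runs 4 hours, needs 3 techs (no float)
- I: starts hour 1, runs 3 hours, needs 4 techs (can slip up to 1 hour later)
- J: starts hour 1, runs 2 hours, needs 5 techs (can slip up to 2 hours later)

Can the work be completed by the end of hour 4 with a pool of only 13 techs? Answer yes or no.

no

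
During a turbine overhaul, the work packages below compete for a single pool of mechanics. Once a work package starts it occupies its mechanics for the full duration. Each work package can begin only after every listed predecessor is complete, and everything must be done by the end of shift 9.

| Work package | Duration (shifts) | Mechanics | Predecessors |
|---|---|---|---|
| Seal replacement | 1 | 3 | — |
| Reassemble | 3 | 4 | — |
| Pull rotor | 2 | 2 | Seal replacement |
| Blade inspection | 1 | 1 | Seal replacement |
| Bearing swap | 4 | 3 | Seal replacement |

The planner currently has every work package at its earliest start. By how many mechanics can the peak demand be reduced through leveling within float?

5

Early-start peak: s1:7  s2:10  s3:9  s4:3  s5:3  s6:0  s7:0  s8:0  s9:0 ⇒ 10.
Leveled (Seal replacement@1, Reassemble@2, Pull rotor@5, Blade inspection@2, Bearing swap@5): s1:3  s2:5  s3:4  s4:4  s5:5  s6:5  s7:3  s8:3  s9:0 ⇒ 5.
Reduction 10 − 5 = 5.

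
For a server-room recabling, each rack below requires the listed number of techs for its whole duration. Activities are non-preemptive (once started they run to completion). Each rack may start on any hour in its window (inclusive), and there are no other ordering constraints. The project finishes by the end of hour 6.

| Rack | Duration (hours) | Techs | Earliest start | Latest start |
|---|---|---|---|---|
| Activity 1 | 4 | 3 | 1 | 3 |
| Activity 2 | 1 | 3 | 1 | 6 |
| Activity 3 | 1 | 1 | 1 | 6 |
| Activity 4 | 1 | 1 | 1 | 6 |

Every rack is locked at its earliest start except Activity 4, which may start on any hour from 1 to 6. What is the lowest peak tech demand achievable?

Activity 4@1: h1:8  h2:3  h3:3  h4:3  h5:0  h6:0 → peak 8
Activity 4@2: h1:7  h2:4  h3:3  h4:3  h5:0  h6:0 → peak 7
Activity 4@3: h1:7  h2:3  h3:4  h4:3  h5:0  h6:0 → peak 7
Activity 4@4: h1:7  h2:3  h3:3  h4:4  h5:0  h6:0 → peak 7
Activity 4@5: h1:7  h2:3  h3:3  h4:3  h5:1  h6:0 → peak 7
Activity 4@6: h1:7  h2:3  h3:3  h4:3  h5:0  h6:1 → peak 7
Best is Activity 4@2, peak 7.

7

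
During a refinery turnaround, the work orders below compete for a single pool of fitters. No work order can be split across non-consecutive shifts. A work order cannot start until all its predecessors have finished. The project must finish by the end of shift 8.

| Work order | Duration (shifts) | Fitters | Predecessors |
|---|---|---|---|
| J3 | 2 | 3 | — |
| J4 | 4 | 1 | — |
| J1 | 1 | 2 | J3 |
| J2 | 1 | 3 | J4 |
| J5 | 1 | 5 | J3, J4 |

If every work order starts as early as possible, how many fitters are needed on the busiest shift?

8

Early-start schedule: J3@1, J4@1, J1@3, J2@5, J5@5.
Load per shift: shift 1: 4, shift 2: 4, shift 3: 3, shift 4: 1, shift 5: 8, shift 6: 0, shift 7: 0, shift 8: 0.
Peak is 8.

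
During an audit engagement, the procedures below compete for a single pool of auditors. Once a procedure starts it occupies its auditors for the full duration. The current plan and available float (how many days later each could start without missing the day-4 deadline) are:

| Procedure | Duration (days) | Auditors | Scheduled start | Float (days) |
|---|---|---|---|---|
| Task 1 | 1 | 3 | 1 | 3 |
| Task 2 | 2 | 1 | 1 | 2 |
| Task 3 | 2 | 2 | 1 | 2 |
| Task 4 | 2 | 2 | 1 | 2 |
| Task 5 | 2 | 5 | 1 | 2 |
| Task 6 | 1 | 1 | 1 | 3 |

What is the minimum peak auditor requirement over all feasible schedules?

7

Early-start (Task 1@1, Task 2@1, Task 3@1, Task 4@1, Task 5@1, Task 6@1) gives peak 14: d1:14  d2:10  d3:0  d4:0.
Shift Task 4→2, Task 5→3.
Schedule Task 1@1, Task 2@1, Task 3@1, Task 4@2, Task 5@3, Task 6@1: d1:7  d2:5  d3:7  d4:5 — peak 7.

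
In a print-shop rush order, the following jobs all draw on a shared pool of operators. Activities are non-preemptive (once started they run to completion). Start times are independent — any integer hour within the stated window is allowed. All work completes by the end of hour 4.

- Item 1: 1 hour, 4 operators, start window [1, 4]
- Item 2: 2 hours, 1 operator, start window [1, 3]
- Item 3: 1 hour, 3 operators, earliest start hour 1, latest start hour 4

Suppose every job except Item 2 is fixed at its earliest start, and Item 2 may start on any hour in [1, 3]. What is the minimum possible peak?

7

Item 2@1: h1:8  h2:1  h3:0  h4:0 → peak 8
Item 2@2: h1:7  h2:1  h3:1  h4:0 → peak 7
Item 2@3: h1:7  h2:0  h3:1  h4:1 → peak 7
Best is Item 2@2, peak 7.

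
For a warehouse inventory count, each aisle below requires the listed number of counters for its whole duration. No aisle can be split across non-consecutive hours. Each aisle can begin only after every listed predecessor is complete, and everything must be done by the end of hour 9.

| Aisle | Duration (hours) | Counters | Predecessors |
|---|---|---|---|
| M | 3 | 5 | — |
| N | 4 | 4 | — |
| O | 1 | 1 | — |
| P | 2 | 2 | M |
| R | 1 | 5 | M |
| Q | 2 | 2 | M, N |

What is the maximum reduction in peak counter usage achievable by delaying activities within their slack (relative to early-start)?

4

Early-start peak: h1:10  h2:9  h3:9  h4:11  h5:4  h6:2  h7:0  h8:0  h9:0 ⇒ 11.
Leveled (M@1, N@4, O@1, P@4, R@8, Q@8): h1:6  h2:5  h3:5  h4:6  h5:6  h6:4  h7:4  h8:7  h9:2 ⇒ 7.
Reduction 11 − 7 = 4.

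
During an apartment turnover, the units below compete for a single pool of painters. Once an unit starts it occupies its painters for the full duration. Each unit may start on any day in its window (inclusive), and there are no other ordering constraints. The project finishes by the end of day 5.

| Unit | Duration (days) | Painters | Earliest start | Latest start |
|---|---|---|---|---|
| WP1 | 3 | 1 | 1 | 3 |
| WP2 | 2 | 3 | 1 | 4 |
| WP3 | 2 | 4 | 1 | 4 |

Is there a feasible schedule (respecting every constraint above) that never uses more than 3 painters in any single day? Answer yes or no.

no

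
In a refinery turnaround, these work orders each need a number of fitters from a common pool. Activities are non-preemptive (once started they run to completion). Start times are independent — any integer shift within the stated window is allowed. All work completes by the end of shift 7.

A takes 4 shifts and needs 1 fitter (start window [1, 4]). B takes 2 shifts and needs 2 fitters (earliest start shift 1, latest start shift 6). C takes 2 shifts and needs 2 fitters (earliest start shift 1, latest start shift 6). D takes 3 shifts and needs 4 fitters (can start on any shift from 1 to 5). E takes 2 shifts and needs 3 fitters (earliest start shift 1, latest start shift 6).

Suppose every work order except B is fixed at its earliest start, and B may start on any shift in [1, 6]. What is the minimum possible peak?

10

B@1: s1:12  s2:12  s3:5  s4:1  s5:0  s6:0  s7:0 → peak 12
B@2: s1:10  s2:12  s3:7  s4:1  s5:0  s6:0  s7:0 → peak 12
B@3: s1:10  s2:10  s3:7  s4:3  s5:0  s6:0  s7:0 → peak 10
B@4: s1:10  s2:10  s3:5  s4:3  s5:2  s6:0  s7:0 → peak 10
B@5: s1:10  s2:10  s3:5  s4:1  s5:2  s6:2  s7:0 → peak 10
B@6: s1:10  s2:10  s3:5  s4:1  s5:0  s6:2  s7:2 → peak 10
Best is B@3, peak 10.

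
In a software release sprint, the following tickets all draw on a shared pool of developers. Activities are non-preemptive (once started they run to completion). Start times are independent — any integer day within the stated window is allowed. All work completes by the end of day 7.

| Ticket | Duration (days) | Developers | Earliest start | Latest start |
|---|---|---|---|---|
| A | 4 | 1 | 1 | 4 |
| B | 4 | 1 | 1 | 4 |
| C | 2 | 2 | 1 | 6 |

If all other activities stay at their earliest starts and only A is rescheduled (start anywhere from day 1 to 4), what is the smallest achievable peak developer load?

3

A@1: d1:4  d2:4  d3:2  d4:2  d5:0  d6:0  d7:0 → peak 4
A@2: d1:3  d2:4  d3:2  d4:2  d5:1  d6:0  d7:0 → peak 4
A@3: d1:3  d2:3  d3:2  d4:2  d5:1  d6:1  d7:0 → peak 3
A@4: d1:3  d2:3  d3:1  d4:2  d5:1  d6:1  d7:1 → peak 3
Best is A@3, peak 3.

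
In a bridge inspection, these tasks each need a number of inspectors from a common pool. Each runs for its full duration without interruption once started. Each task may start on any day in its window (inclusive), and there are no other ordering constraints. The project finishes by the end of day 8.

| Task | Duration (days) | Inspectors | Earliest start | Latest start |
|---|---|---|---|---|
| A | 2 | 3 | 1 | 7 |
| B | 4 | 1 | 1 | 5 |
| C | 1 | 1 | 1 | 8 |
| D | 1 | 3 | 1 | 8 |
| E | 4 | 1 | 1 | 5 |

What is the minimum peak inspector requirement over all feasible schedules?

Early-start (A@1, B@1, C@1, D@1, E@1) gives peak 9: d1:9  d2:5  d3:2  d4:2  d5:0  d6:0  d7:0  d8:0.
Shift B→3, C→3, D→7, E→3.
Schedule A@1, B@3, C@3, D@7, E@3: d1:3  d2:3  d3:3  d4:2  d5:2  d6:2  d7:3  d8:0 — peak 3.
Total inspector-days = 18 over 8 days ⇒ peak ≥ ⌈18/8⌉ = 3, so 3 is optimal.

3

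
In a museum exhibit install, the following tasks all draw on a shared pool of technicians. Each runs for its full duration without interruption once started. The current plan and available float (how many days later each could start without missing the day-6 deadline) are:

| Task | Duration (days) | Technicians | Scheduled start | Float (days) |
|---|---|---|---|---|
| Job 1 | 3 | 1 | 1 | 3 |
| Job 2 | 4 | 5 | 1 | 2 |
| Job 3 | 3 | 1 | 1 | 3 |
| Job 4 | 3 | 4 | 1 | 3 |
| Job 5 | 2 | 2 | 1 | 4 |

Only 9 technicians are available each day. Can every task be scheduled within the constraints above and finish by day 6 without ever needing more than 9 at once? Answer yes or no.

Schedule Job 1@1, Job 2@1, Job 3@1, Job 4@4, Job 5@1: d1:9  d2:9  d3:7  d4:9  d5:4  d6:4 — peak 9 ≤ 9.

yes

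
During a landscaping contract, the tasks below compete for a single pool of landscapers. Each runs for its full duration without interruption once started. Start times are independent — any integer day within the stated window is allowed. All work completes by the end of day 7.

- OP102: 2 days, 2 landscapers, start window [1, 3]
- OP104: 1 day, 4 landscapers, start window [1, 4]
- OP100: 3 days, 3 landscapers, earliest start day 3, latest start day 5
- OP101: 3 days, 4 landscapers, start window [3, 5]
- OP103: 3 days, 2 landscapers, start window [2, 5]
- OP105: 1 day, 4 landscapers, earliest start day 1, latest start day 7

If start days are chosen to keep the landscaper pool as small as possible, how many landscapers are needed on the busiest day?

7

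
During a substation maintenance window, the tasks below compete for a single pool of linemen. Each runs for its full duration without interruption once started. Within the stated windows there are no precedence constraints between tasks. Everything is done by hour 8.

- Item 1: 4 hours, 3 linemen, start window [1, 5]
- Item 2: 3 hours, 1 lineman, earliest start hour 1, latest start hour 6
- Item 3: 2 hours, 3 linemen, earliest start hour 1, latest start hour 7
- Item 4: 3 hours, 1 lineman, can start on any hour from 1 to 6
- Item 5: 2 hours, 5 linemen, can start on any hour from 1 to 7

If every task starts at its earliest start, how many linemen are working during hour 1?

13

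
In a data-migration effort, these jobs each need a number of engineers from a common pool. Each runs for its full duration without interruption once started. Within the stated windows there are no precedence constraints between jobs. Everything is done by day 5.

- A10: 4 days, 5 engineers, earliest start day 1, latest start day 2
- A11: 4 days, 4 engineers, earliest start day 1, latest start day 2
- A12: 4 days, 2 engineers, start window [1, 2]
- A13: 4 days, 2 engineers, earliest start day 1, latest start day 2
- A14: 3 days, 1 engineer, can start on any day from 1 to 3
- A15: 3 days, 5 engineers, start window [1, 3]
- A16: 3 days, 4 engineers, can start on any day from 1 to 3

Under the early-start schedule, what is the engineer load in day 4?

13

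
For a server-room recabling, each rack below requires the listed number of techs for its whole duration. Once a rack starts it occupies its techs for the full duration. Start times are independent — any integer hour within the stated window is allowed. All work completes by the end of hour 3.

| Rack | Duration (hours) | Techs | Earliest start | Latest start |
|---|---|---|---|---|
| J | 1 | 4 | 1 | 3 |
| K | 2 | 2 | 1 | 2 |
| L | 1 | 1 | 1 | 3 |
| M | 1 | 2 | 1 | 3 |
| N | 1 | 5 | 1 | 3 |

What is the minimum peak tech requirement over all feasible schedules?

6

Early-start (J@1, K@1, L@1, M@1, N@1) gives peak 14: h1:14  h2:2  h3:0.
Shift L→2, M→2, N→3.
Schedule J@1, K@1, L@2, M@2, N@3: h1:6  h2:5  h3:5 — peak 6.
Total tech-hours = 16 over 3 hours ⇒ peak ≥ ⌈16/3⌉ = 6, so 6 is optimal.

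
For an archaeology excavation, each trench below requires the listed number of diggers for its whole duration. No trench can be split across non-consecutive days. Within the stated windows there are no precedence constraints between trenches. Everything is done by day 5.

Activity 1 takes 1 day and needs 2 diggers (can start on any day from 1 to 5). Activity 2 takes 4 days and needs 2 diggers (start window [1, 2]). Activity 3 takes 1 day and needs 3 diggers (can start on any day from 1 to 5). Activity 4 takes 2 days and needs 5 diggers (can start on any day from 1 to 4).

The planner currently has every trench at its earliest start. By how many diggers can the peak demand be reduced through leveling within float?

5

Early-start peak: d1:12  d2:7  d3:2  d4:2  d5:0 ⇒ 12.
Leveled (Activity 1@1, Activity 2@1, Activity 3@1, Activity 4@2): d1:7  d2:7  d3:7  d4:2  d5:0 ⇒ 7.
Reduction 12 − 7 = 5.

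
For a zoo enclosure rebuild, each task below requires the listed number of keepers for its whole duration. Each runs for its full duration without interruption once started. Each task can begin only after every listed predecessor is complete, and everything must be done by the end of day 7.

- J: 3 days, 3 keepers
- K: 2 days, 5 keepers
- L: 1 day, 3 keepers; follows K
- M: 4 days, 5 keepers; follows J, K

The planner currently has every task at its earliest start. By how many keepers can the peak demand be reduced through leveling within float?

Early-start peak: d1:8  d2:8  d3:6  d4:5  d5:5  d6:5  d7:5 ⇒ 8.
Leveled (J@1, K@1, L@3, M@4): d1:8  d2:8  d3:6  d4:5  d5:5  d6:5  d7:5 ⇒ 8.
Reduction 8 − 8 = 0.

0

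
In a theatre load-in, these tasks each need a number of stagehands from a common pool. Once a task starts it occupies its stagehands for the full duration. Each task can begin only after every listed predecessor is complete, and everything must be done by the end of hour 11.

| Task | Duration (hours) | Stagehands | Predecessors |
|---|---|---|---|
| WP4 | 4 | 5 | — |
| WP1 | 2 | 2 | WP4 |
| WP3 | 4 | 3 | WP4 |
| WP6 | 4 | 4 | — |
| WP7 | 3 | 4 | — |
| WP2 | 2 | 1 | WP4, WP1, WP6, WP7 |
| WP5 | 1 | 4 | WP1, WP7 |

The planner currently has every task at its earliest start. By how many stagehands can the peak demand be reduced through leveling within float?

Early-start peak: h1:13  h2:13  h3:13  h4:9  h5:5  h6:5  h7:8  h8:4  h9:0  h10:0  h11:0 ⇒ 13.
Leveled (WP4@1, WP1@5, WP3@5, WP6@1, WP7@5, WP2@8, WP5@8): h1:9  h2:9  h3:9  h4:9  h5:9  h6:9  h7:7  h8:8  h9:1  h10:0  h11:0 ⇒ 9.
Reduction 13 − 9 = 4.

4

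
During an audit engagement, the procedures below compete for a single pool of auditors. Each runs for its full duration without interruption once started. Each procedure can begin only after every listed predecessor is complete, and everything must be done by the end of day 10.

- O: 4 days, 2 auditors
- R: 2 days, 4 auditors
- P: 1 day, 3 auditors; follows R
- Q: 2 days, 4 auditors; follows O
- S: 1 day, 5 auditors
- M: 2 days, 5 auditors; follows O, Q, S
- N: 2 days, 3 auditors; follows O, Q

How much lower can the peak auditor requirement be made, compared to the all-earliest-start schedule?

4

Early-start peak: d1:11  d2:6  d3:5  d4:2  d5:4  d6:4  d7:8  d8:8  d9:0  d10:0 ⇒ 11.
Leveled (O@1, R@1, P@3, Q@5, S@4, M@7, N@9): d1:6  d2:6  d3:5  d4:7  d5:4  d6:4  d7:5  d8:5  d9:3  d10:3 ⇒ 7.
Reduction 11 − 7 = 4.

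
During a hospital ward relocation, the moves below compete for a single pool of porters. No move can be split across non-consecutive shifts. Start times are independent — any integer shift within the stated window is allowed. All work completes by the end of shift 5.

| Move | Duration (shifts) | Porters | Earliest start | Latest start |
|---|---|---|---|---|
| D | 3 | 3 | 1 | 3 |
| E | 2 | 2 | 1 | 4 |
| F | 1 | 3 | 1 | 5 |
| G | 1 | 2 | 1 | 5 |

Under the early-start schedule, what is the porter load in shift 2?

5

At early start, shift 2 has: D, E.
Demand: 3 + 2 = 5.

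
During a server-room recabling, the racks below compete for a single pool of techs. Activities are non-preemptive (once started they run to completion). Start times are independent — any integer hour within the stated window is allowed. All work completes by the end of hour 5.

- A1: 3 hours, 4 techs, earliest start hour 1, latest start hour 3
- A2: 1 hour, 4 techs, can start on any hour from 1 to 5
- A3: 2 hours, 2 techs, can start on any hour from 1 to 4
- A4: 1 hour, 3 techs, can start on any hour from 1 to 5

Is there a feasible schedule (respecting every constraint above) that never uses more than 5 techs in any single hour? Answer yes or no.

The minimum achievable peak is 6; 5 < 6, so no feasible schedule stays within the cap.

no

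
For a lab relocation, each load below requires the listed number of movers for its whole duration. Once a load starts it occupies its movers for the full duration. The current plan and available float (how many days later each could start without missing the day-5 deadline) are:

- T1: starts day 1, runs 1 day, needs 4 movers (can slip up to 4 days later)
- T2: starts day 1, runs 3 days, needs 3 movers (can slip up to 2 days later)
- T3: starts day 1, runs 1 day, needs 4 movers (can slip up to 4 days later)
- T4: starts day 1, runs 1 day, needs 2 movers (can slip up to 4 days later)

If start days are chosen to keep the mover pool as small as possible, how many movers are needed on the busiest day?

5

Early-start (T1@1, T2@1, T3@1, T4@1) gives peak 13: d1:13  d2:3  d3:3  d4:0  d5:0.
Shift T2→2, T3→5, T4→2.
Schedule T1@1, T2@2, T3@5, T4@2: d1:4  d2:5  d3:3  d4:3  d5:4 — peak 5.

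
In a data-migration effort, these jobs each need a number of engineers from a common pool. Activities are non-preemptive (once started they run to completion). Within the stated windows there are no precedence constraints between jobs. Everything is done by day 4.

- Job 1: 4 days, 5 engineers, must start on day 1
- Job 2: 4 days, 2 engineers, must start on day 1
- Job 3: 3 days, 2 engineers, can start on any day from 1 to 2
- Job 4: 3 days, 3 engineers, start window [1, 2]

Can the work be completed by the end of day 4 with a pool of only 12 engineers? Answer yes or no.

yes

Schedule Job 1@1, Job 2@1, Job 3@1, Job 4@1: d1:12  d2:12  d3:12  d4:7 — peak 12 ≤ 12.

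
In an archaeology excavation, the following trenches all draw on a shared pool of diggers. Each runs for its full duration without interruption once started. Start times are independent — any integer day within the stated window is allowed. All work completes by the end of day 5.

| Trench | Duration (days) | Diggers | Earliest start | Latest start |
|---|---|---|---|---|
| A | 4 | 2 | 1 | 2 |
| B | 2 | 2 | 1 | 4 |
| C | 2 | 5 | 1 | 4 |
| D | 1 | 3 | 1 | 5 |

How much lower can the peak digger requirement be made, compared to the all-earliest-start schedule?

5

Early-start peak: d1:12  d2:9  d3:2  d4:2  d5:0 ⇒ 12.
Leveled (A@1, B@1, C@3, D@1): d1:7  d2:4  d3:7  d4:7  d5:0 ⇒ 7.
Reduction 12 − 7 = 5.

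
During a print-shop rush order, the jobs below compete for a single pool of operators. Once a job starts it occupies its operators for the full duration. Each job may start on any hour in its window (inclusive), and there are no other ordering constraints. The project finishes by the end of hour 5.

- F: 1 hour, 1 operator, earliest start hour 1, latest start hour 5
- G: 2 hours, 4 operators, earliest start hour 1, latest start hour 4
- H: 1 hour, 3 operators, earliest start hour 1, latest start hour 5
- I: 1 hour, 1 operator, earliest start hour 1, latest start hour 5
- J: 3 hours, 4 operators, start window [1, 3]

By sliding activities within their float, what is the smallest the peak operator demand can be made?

Early-start (F@1, G@1, H@1, I@1, J@1) gives peak 13: h1:13  h2:8  h3:4  h4:0  h5:0.
Shift H→2, J→3.
Schedule F@1, G@1, H@2, I@1, J@3: h1:6  h2:7  h3:4  h4:4  h5:4 — peak 7.

7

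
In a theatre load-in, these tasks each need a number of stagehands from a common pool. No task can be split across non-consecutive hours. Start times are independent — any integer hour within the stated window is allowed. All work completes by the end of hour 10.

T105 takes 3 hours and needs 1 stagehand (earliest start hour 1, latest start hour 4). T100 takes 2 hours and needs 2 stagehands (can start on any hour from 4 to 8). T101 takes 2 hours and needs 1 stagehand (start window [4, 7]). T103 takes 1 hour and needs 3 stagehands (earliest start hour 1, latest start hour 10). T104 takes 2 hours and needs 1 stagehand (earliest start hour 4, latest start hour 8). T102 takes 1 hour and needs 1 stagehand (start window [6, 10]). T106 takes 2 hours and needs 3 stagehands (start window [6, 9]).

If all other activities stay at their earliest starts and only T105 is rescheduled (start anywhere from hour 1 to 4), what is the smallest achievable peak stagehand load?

T105@1: h1:4  h2:1  h3:1  h4:4  h5:4  h6:4  h7:3  h8:0  h9:0  h10:0 → peak 4
T105@2: h1:3  h2:1  h3:1  h4:5  h5:4  h6:4  h7:3  h8:0  h9:0  h10:0 → peak 5
T105@3: h1:3  h2:0  h3:1  h4:5  h5:5  h6:4  h7:3  h8:0  h9:0  h10:0 → peak 5
T105@4: h1:3  h2:0  h3:0  h4:5  h5:5  h6:5  h7:3  h8:0  h9:0  h10:0 → peak 5
Best is T105@1, peak 4.

4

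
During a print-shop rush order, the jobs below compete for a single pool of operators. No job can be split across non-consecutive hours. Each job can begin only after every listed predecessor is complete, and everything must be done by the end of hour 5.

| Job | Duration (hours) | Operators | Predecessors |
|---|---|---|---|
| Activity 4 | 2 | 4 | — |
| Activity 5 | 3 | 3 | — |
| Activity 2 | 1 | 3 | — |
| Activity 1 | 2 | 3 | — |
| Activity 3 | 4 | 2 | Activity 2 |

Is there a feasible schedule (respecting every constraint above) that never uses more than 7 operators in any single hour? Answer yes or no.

The minimum achievable peak is 8; 7 < 8, so no feasible schedule stays within the cap.

no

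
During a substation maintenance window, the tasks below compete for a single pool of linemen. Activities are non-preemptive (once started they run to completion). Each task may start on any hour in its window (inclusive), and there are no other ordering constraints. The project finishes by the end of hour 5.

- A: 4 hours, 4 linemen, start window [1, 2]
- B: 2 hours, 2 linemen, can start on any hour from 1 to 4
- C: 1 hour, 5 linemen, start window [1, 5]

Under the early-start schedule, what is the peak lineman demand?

11

Early-start schedule: A@1, B@1, C@1.
Load per hour: hour 1: 11, hour 2: 6, hour 3: 4, hour 4: 4, hour 5: 0.
Peak is 11.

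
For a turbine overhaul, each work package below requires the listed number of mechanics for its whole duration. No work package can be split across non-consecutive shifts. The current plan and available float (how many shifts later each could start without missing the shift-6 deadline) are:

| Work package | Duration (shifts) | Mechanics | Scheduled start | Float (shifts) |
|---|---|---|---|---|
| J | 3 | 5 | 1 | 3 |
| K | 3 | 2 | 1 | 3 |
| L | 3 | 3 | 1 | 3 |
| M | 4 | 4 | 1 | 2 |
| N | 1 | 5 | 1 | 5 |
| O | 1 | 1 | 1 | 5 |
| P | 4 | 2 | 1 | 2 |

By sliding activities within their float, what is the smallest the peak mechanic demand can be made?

11

Early-start (J@1, K@1, L@1, M@1, N@1, O@1, P@1) gives peak 22: s1:22  s2:16  s3:16  s4:6  s5:0  s6:0.
Shift K→4, L→4, N→5, O→5.
Schedule J@1, K@4, L@4, M@1, N@5, O@5, P@1: s1:11  s2:11  s3:11  s4:11  s5:11  s6:5 — peak 11.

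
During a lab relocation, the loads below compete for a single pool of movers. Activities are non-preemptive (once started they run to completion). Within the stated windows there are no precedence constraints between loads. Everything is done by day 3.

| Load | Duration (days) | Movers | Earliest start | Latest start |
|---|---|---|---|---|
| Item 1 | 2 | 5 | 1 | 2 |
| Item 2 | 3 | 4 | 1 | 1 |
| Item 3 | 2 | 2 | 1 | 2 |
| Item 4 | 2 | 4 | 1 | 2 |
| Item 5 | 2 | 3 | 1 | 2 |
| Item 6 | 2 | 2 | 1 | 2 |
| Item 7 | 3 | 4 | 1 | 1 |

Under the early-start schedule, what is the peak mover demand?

Early-start schedule: Item 1@1, Item 2@1, Item 3@1, Item 4@1, Item 5@1, Item 6@1, Item 7@1.
Load per day: day 1: 24, day 2: 24, day 3: 8.
Peak is 24.

24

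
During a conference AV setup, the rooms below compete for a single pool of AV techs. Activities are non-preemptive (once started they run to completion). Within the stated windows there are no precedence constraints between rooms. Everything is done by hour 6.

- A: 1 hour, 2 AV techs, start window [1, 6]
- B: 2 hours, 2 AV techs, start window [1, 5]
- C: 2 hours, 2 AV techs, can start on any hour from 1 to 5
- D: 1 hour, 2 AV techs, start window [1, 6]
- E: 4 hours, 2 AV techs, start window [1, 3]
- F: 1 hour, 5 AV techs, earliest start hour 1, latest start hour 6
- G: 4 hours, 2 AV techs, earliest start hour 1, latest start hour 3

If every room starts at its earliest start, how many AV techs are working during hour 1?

17

At early start, hour 1 has: A, B, C, D, E, F, G.
Demand: 2 + 2 + 2 + 2 + 2 + 5 + 2 = 17.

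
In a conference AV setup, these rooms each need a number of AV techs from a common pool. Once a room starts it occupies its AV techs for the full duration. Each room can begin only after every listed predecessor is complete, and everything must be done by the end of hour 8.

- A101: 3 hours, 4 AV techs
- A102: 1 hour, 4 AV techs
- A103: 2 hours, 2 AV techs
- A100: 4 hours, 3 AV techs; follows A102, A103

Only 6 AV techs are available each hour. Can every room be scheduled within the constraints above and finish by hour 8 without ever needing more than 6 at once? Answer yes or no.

yes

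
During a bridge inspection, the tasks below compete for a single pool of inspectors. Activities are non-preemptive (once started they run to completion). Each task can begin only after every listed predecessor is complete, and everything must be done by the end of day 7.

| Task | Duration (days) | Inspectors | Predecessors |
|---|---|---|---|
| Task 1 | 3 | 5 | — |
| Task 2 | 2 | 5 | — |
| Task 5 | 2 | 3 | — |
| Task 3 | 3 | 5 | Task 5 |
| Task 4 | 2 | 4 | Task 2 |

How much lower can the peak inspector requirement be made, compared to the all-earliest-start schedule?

Early-start peak: d1:13  d2:13  d3:14  d4:9  d5:5  d6:0  d7:0 ⇒ 14.
Leveled (Task 1@1, Task 2@1, Task 5@3, Task 3@5, Task 4@4): d1:10  d2:10  d3:8  d4:7  d5:9  d6:5  d7:5 ⇒ 10.
Reduction 14 − 10 = 4.

4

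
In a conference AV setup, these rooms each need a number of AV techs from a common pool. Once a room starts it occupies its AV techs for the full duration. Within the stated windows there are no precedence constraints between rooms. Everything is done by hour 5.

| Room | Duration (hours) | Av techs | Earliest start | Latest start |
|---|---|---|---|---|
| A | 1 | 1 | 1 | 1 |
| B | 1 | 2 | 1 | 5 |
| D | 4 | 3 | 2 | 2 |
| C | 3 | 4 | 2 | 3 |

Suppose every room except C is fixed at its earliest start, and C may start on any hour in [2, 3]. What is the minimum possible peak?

C@2: h1:3  h2:7  h3:7  h4:7  h5:3 → peak 7
C@3: h1:3  h2:3  h3:7  h4:7  h5:7 → peak 7
Best is C@2, peak 7.

7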